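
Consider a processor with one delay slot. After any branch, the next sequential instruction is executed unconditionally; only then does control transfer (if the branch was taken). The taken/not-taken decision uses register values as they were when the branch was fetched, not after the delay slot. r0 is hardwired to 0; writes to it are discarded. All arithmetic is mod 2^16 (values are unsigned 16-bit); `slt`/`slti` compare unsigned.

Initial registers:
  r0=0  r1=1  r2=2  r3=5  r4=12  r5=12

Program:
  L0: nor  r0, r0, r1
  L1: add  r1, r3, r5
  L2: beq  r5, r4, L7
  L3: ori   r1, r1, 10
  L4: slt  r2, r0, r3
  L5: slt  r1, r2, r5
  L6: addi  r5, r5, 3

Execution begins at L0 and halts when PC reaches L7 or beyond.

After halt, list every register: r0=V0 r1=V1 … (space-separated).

r0=0 r1=27 r2=2 r3=5 r4=12 r5=12

  step pc=0: nor  r0, r0, r1  regs=(0,1,2,5,12,12)
  step pc=1: add  r1, r3, r5  regs=(0,17,2,5,12,12)
  step pc=2: beq  r5, r4, L7  cond=T  regs=(0,17,2,5,12,12)
  step pc=3: ori   r1, r1, 10  regs=(0,27,2,5,12,12)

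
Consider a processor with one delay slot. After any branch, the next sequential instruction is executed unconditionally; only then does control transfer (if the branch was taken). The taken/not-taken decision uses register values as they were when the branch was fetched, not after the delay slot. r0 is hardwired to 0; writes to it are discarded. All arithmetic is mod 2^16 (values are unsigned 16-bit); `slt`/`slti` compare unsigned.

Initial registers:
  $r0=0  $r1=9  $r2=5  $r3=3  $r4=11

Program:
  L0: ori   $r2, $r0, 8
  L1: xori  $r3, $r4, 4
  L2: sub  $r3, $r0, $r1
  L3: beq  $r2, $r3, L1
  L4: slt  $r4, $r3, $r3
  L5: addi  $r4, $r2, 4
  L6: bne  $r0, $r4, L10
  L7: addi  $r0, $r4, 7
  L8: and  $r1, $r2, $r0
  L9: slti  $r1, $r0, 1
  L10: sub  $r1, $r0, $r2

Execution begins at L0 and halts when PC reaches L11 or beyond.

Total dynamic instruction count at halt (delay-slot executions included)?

PC=0  ori   $r2, $r0, 8      | $r0=0 $r1=9 $r2=8 $r3=3 $r4=11
PC=1  xori  $r3, $r4, 4      | $r0=0 $r1=9 $r2=8 $r3=15 $r4=11
PC=2  sub  $r3, $r0, $r1     | $r0=0 $r1=9 $r2=8 $r3=65527 $r4=11
PC=3  beq  $r2, $r3, L1      | $r0=0 $r1=9 $r2=8 $r3=65527 $r4=11  [not taken]
PC=4  slt  $r4, $r3, $r3     | $r0=0 $r1=9 $r2=8 $r3=65527 $r4=0
PC=5  addi  $r4, $r2, 4      | $r0=0 $r1=9 $r2=8 $r3=65527 $r4=12
PC=6  bne  $r0, $r4, L10     | $r0=0 $r1=9 $r2=8 $r3=65527 $r4=12  [TAKEN]
PC=7  addi  $r0, $r4, 7      | $r0=0 $r1=9 $r2=8 $r3=65527 $r4=12
PC=10 sub  $r1, $r0, $r2     | $r0=0 $r1=65528 $r2=8 $r3=65527 $r4=12

9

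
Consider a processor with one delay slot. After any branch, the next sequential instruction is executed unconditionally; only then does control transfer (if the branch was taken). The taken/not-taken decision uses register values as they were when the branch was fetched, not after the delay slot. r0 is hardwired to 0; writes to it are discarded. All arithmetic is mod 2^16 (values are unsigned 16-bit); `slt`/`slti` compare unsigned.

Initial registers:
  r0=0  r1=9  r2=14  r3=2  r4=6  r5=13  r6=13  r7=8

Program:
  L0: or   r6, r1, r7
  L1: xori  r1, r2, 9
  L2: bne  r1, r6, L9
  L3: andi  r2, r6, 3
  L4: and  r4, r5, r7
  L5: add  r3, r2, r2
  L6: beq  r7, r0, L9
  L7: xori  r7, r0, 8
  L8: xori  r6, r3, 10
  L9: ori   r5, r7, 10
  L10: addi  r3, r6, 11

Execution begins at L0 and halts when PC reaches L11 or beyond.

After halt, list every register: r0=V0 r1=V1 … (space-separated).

PC=0  or   r6, r1, r7        | r0=0 r1=9 r2=14 r3=2 r4=6 r5=13 r6=9 r7=8
PC=1  xori  r1, r2, 9        | r0=0 r1=7 r2=14 r3=2 r4=6 r5=13 r6=9 r7=8
PC=2  bne  r1, r6, L9        | r0=0 r1=7 r2=14 r3=2 r4=6 r5=13 r6=9 r7=8  [TAKEN]
PC=3  andi  r2, r6, 3        | r0=0 r1=7 r2=1 r3=2 r4=6 r5=13 r6=9 r7=8
PC=9  ori   r5, r7, 10       | r0=0 r1=7 r2=1 r3=2 r4=6 r5=10 r6=9 r7=8
PC=10 addi  r3, r6, 11       | r0=0 r1=7 r2=1 r3=20 r4=6 r5=10 r6=9 r7=8

r0=0 r1=7 r2=1 r3=20 r4=6 r5=10 r6=9 r7=8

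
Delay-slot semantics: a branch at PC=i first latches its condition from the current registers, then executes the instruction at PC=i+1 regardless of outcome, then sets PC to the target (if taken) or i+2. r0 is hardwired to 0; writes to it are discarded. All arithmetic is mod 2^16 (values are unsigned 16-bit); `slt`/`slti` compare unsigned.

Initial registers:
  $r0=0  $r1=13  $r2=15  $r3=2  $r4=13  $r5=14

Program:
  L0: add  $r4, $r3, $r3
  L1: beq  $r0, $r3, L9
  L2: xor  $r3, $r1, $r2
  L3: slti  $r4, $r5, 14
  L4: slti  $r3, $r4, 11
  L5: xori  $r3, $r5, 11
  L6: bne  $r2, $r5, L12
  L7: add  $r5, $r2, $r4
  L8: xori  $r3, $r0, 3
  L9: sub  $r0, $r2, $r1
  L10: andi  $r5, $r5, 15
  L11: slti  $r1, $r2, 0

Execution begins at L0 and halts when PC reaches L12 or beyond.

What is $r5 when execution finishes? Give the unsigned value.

PC=0  add  $r4, $r3, $r3     | $r0=0 $r1=13 $r2=15 $r3=2 $r4=4 $r5=14
PC=1  beq  $r0, $r3, L9      | $r0=0 $r1=13 $r2=15 $r3=2 $r4=4 $r5=14  [not taken]
PC=2  xor  $r3, $r1, $r2     | $r0=0 $r1=13 $r2=15 $r3=2 $r4=4 $r5=14
PC=3  slti  $r4, $r5, 14     | $r0=0 $r1=13 $r2=15 $r3=2 $r4=0 $r5=14
PC=4  slti  $r3, $r4, 11     | $r0=0 $r1=13 $r2=15 $r3=1 $r4=0 $r5=14
PC=5  xori  $r3, $r5, 11     | $r0=0 $r1=13 $r2=15 $r3=5 $r4=0 $r5=14
PC=6  bne  $r2, $r5, L12     | $r0=0 $r1=13 $r2=15 $r3=5 $r4=0 $r5=14  [TAKEN]
PC=7  add  $r5, $r2, $r4     | $r0=0 $r1=13 $r2=15 $r3=5 $r4=0 $r5=15

15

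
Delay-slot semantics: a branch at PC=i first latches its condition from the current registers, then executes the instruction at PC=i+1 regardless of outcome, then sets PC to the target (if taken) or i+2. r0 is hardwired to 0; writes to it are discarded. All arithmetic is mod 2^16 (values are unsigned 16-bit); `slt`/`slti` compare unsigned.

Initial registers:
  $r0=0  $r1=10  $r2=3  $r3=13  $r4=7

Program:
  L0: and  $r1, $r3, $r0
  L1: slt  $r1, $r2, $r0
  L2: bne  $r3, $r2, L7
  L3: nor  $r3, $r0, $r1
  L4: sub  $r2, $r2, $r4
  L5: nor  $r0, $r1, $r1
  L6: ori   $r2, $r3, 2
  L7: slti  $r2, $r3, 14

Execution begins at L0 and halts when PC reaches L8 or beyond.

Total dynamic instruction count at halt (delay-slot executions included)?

5

[0] and  $r1, $r3, $r0  →  {$r0:0, $r1:0, $r2:3, $r3:13, $r4:7}
[1] slt  $r1, $r2, $r0  →  {$r0:0, $r1:0, $r2:3, $r3:13, $r4:7}
[2] bne  $r3, $r2, L7  →  {$r0:0, $r1:0, $r2:3, $r3:13, $r4:7}  ⟨branch taken⟩
[3] nor  $r3, $r0, $r1  →  {$r0:0, $r1:0, $r2:3, $r3:65535, $r4:7}
[7] slti  $r2, $r3, 14  →  {$r0:0, $r1:0, $r2:0, $r3:65535, $r4:7}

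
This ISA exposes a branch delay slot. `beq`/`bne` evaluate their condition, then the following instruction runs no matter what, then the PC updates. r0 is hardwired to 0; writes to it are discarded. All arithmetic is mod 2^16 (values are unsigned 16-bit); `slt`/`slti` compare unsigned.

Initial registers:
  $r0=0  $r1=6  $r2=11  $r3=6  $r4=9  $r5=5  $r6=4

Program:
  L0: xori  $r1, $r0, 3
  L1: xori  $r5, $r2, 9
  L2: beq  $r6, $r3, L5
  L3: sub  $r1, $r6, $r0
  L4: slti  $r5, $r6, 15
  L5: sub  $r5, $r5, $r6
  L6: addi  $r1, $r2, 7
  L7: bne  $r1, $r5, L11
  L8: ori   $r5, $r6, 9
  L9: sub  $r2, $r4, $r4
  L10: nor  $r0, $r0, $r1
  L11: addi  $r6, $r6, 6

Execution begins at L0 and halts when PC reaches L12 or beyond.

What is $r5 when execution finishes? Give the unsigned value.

13

[0] xori  $r1, $r0, 3  →  {$r0:0, $r1:3, $r2:11, $r3:6, $r4:9, $r5:5, $r6:4}
[1] xori  $r5, $r2, 9  →  {$r0:0, $r1:3, $r2:11, $r3:6, $r4:9, $r5:2, $r6:4}
[2] beq  $r6, $r3, L5  →  {$r0:0, $r1:3, $r2:11, $r3:6, $r4:9, $r5:2, $r6:4}  ⟨branch fallthrough⟩
[3] sub  $r1, $r6, $r0  →  {$r0:0, $r1:4, $r2:11, $r3:6, $r4:9, $r5:2, $r6:4}
[4] slti  $r5, $r6, 15  →  {$r0:0, $r1:4, $r2:11, $r3:6, $r4:9, $r5:1, $r6:4}
[5] sub  $r5, $r5, $r6  →  {$r0:0, $r1:4, $r2:11, $r3:6, $r4:9, $r5:65533, $r6:4}
[6] addi  $r1, $r2, 7  →  {$r0:0, $r1:18, $r2:11, $r3:6, $r4:9, $r5:65533, $r6:4}
[7] bne  $r1, $r5, L11  →  {$r0:0, $r1:18, $r2:11, $r3:6, $r4:9, $r5:65533, $r6:4}  ⟨branch taken⟩
[8] ori   $r5, $r6, 9  →  {$r0:0, $r1:18, $r2:11, $r3:6, $r4:9, $r5:13, $r6:4}
[11] addi  $r6, $r6, 6  →  {$r0:0, $r1:18, $r2:11, $r3:6, $r4:9, $r5:13, $r6:10}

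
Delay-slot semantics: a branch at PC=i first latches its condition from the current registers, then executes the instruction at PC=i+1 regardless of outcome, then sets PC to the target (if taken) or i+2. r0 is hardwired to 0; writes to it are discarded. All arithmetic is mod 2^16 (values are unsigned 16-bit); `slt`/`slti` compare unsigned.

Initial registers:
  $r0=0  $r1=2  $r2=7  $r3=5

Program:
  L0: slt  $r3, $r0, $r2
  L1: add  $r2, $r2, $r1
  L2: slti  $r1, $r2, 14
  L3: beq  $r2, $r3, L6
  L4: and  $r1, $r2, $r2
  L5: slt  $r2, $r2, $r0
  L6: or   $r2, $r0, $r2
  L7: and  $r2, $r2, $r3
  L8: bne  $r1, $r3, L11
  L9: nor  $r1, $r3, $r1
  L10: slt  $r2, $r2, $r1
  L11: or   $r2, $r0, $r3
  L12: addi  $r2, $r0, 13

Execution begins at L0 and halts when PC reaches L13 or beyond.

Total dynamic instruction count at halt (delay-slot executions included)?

#0 slt  $r3, $r0, $r2 ; 0/2/7/1
#1 add  $r2, $r2, $r1 ; 0/2/9/1
#2 slti  $r1, $r2, 14 ; 0/1/9/1
#3 beq  $r2, $r3, L6 ; 0/1/9/1 ; →fallthru
#4 and  $r1, $r2, $r2 ; 0/9/9/1
#5 slt  $r2, $r2, $r0 ; 0/9/0/1
#6 or   $r2, $r0, $r2 ; 0/9/0/1
#7 and  $r2, $r2, $r3 ; 0/9/0/1
#8 bne  $r1, $r3, L11 ; 0/9/0/1 ; →target
#9 nor  $r1, $r3, $r1 ; 0/65526/0/1
#11 or   $r2, $r0, $r3 ; 0/65526/1/1
#12 addi  $r2, $r0, 13 ; 0/65526/13/1

12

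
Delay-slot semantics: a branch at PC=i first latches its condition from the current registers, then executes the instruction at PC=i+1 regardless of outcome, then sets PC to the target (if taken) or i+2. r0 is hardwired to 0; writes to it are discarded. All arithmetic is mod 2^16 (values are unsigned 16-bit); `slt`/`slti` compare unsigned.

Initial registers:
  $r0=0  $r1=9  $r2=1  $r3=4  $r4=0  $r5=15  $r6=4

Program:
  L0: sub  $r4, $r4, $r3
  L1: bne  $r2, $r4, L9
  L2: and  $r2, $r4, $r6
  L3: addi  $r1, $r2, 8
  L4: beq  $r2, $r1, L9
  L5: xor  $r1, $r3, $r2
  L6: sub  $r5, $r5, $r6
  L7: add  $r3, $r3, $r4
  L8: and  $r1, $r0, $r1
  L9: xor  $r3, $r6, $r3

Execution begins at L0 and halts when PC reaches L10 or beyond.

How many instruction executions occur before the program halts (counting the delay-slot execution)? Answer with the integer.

4

  step pc=0: sub  $r4, $r4, $r3  regs=(0,9,1,4,65532,15,4)
  step pc=1: bne  $r2, $r4, L9  cond=T  regs=(0,9,1,4,65532,15,4)
  step pc=2: and  $r2, $r4, $r6  regs=(0,9,4,4,65532,15,4)
  step pc=9: xor  $r3, $r6, $r3  regs=(0,9,4,0,65532,15,4)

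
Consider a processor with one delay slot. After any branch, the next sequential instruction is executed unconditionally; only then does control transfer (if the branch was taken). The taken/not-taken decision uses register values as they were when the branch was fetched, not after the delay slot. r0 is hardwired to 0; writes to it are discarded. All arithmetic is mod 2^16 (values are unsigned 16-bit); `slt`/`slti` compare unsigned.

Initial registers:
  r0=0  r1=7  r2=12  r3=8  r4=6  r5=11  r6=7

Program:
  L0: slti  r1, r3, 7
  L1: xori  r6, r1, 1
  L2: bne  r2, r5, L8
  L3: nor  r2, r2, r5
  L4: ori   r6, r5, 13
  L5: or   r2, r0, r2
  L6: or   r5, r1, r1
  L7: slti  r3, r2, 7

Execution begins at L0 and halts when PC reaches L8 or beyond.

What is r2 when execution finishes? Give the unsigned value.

PC=0  slti  r1, r3, 7        | r0=0 r1=0 r2=12 r3=8 r4=6 r5=11 r6=7
PC=1  xori  r6, r1, 1        | r0=0 r1=0 r2=12 r3=8 r4=6 r5=11 r6=1
PC=2  bne  r2, r5, L8        | r0=0 r1=0 r2=12 r3=8 r4=6 r5=11 r6=1  [TAKEN]
PC=3  nor  r2, r2, r5        | r0=0 r1=0 r2=65520 r3=8 r4=6 r5=11 r6=1

65520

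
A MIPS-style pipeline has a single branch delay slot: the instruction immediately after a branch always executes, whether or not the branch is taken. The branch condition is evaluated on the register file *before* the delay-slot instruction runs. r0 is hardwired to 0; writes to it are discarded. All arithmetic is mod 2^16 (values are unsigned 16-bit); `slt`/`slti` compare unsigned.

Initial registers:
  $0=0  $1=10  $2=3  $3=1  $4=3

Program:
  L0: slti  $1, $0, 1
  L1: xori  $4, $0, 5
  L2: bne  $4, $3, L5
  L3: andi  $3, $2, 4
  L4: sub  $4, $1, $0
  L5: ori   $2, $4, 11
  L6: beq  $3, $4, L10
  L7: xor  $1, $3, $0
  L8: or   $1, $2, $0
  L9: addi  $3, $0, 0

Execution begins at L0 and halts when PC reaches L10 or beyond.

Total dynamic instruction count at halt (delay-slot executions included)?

PC=0  slti  $1, $0, 1        | $0=0 $1=1 $2=3 $3=1 $4=3
PC=1  xori  $4, $0, 5        | $0=0 $1=1 $2=3 $3=1 $4=5
PC=2  bne  $4, $3, L5        | $0=0 $1=1 $2=3 $3=1 $4=5  [TAKEN]
PC=3  andi  $3, $2, 4        | $0=0 $1=1 $2=3 $3=0 $4=5
PC=5  ori   $2, $4, 11       | $0=0 $1=1 $2=15 $3=0 $4=5
PC=6  beq  $3, $4, L10       | $0=0 $1=1 $2=15 $3=0 $4=5  [not taken]
PC=7  xor  $1, $3, $0        | $0=0 $1=0 $2=15 $3=0 $4=5
PC=8  or   $1, $2, $0        | $0=0 $1=15 $2=15 $3=0 $4=5
PC=9  addi  $3, $0, 0        | $0=0 $1=15 $2=15 $3=0 $4=5

9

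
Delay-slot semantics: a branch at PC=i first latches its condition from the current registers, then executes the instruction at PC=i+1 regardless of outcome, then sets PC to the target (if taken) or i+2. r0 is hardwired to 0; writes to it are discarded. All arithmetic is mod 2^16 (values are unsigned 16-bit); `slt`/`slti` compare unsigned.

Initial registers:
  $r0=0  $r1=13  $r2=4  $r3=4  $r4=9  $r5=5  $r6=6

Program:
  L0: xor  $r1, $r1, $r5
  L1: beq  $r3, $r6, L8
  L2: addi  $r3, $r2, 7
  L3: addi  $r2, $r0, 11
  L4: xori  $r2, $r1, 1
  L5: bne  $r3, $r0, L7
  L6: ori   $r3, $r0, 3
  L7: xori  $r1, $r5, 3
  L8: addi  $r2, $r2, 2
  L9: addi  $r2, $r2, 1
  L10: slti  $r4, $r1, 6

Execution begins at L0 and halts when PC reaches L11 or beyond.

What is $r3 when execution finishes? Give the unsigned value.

3

PC=0  xor  $r1, $r1, $r5     | $r0=0 $r1=8 $r2=4 $r3=4 $r4=9 $r5=5 $r6=6
PC=1  beq  $r3, $r6, L8      | $r0=0 $r1=8 $r2=4 $r3=4 $r4=9 $r5=5 $r6=6  [not taken]
PC=2  addi  $r3, $r2, 7      | $r0=0 $r1=8 $r2=4 $r3=11 $r4=9 $r5=5 $r6=6
PC=3  addi  $r2, $r0, 11     | $r0=0 $r1=8 $r2=11 $r3=11 $r4=9 $r5=5 $r6=6
PC=4  xori  $r2, $r1, 1      | $r0=0 $r1=8 $r2=9 $r3=11 $r4=9 $r5=5 $r6=6
PC=5  bne  $r3, $r0, L7      | $r0=0 $r1=8 $r2=9 $r3=11 $r4=9 $r5=5 $r6=6  [TAKEN]
PC=6  ori   $r3, $r0, 3      | $r0=0 $r1=8 $r2=9 $r3=3 $r4=9 $r5=5 $r6=6
PC=7  xori  $r1, $r5, 3      | $r0=0 $r1=6 $r2=9 $r3=3 $r4=9 $r5=5 $r6=6
PC=8  addi  $r2, $r2, 2      | $r0=0 $r1=6 $r2=11 $r3=3 $r4=9 $r5=5 $r6=6
PC=9  addi  $r2, $r2, 1      | $r0=0 $r1=6 $r2=12 $r3=3 $r4=9 $r5=5 $r6=6
PC=10 slti  $r4, $r1, 6      | $r0=0 $r1=6 $r2=12 $r3=3 $r4=0 $r5=5 $r6=6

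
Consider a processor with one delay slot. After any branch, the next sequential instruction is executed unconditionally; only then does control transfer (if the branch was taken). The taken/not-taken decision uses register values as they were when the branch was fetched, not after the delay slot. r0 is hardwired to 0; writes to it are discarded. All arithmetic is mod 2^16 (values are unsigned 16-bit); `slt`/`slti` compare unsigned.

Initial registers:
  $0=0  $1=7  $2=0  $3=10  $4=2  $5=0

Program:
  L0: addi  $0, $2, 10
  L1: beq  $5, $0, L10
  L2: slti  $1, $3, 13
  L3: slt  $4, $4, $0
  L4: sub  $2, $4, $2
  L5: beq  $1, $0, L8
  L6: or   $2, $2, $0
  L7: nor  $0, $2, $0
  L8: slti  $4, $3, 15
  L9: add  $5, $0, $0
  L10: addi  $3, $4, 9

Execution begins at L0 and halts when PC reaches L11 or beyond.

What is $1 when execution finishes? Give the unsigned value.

1

  step pc=0: addi  $0, $2, 10  regs=(0,7,0,10,2,0)
  step pc=1: beq  $5, $0, L10  cond=T  regs=(0,7,0,10,2,0)
  step pc=2: slti  $1, $3, 13  regs=(0,1,0,10,2,0)
  step pc=10: addi  $3, $4, 9  regs=(0,1,0,11,2,0)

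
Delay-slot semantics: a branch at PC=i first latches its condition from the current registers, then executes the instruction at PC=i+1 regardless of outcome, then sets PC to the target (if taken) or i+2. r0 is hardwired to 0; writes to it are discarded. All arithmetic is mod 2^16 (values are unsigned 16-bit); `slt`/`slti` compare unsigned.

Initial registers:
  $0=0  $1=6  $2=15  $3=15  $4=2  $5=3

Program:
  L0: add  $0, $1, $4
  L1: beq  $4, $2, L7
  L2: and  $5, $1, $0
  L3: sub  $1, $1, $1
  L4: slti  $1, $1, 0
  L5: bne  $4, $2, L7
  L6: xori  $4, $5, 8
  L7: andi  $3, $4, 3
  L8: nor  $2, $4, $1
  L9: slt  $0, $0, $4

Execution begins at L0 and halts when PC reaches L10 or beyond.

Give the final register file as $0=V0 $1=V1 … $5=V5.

PC=0  add  $0, $1, $4        | $0=0 $1=6 $2=15 $3=15 $4=2 $5=3
PC=1  beq  $4, $2, L7        | $0=0 $1=6 $2=15 $3=15 $4=2 $5=3  [not taken]
PC=2  and  $5, $1, $0        | $0=0 $1=6 $2=15 $3=15 $4=2 $5=0
PC=3  sub  $1, $1, $1        | $0=0 $1=0 $2=15 $3=15 $4=2 $5=0
PC=4  slti  $1, $1, 0        | $0=0 $1=0 $2=15 $3=15 $4=2 $5=0
PC=5  bne  $4, $2, L7        | $0=0 $1=0 $2=15 $3=15 $4=2 $5=0  [TAKEN]
PC=6  xori  $4, $5, 8        | $0=0 $1=0 $2=15 $3=15 $4=8 $5=0
PC=7  andi  $3, $4, 3        | $0=0 $1=0 $2=15 $3=0 $4=8 $5=0
PC=8  nor  $2, $4, $1        | $0=0 $1=0 $2=65527 $3=0 $4=8 $5=0
PC=9  slt  $0, $0, $4        | $0=0 $1=0 $2=65527 $3=0 $4=8 $5=0

$0=0 $1=0 $2=65527 $3=0 $4=8 $5=0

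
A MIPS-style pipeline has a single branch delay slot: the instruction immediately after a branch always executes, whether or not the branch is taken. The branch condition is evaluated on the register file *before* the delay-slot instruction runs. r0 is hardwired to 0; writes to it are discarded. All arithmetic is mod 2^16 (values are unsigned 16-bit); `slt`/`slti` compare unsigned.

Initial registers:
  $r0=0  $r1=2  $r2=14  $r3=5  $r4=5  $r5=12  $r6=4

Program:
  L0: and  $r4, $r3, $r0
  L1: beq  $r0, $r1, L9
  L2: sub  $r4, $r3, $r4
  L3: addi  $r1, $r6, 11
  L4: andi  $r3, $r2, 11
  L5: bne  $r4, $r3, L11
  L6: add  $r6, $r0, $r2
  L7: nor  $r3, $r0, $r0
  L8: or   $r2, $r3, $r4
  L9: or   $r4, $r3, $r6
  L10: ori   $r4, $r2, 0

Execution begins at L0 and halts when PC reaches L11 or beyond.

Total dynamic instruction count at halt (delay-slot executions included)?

  step pc=0: and  $r4, $r3, $r0  regs=(0,2,14,5,0,12,4)
  step pc=1: beq  $r0, $r1, L9  cond=F  regs=(0,2,14,5,0,12,4)
  step pc=2: sub  $r4, $r3, $r4  regs=(0,2,14,5,5,12,4)
  step pc=3: addi  $r1, $r6, 11  regs=(0,15,14,5,5,12,4)
  step pc=4: andi  $r3, $r2, 11  regs=(0,15,14,10,5,12,4)
  step pc=5: bne  $r4, $r3, L11  cond=T  regs=(0,15,14,10,5,12,4)
  step pc=6: add  $r6, $r0, $r2  regs=(0,15,14,10,5,12,14)

7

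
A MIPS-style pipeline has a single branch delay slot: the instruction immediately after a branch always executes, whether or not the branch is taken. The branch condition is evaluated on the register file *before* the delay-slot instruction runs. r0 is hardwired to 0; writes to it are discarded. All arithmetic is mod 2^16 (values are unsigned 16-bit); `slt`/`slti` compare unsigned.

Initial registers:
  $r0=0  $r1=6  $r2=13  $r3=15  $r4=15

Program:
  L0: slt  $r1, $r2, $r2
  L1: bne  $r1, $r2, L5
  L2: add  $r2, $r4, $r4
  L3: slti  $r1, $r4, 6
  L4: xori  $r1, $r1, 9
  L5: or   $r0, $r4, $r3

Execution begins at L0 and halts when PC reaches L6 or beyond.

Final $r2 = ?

30

PC=0  slt  $r1, $r2, $r2     | $r0=0 $r1=0 $r2=13 $r3=15 $r4=15
PC=1  bne  $r1, $r2, L5      | $r0=0 $r1=0 $r2=13 $r3=15 $r4=15  [TAKEN]
PC=2  add  $r2, $r4, $r4     | $r0=0 $r1=0 $r2=30 $r3=15 $r4=15
PC=5  or   $r0, $r4, $r3     | $r0=0 $r1=0 $r2=30 $r3=15 $r4=15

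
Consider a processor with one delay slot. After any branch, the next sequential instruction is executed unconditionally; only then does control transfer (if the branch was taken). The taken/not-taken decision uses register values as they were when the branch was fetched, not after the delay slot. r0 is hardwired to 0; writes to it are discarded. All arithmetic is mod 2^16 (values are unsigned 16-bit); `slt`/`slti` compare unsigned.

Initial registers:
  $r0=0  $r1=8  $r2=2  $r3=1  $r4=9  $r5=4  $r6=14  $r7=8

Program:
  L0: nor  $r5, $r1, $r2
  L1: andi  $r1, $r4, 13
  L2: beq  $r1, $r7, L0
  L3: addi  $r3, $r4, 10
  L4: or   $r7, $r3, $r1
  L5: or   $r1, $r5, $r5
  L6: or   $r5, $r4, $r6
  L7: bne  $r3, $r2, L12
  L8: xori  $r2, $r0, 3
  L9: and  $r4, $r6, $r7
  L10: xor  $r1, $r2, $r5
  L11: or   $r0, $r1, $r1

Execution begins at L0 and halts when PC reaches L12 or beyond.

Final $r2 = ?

3

#0 nor  $r5, $r1, $r2 ; 0/8/2/1/9/65525/14/8
#1 andi  $r1, $r4, 13 ; 0/9/2/1/9/65525/14/8
#2 beq  $r1, $r7, L0 ; 0/9/2/1/9/65525/14/8 ; →fallthru
#3 addi  $r3, $r4, 10 ; 0/9/2/19/9/65525/14/8
#4 or   $r7, $r3, $r1 ; 0/9/2/19/9/65525/14/27
#5 or   $r1, $r5, $r5 ; 0/65525/2/19/9/65525/14/27
#6 or   $r5, $r4, $r6 ; 0/65525/2/19/9/15/14/27
#7 bne  $r3, $r2, L12 ; 0/65525/2/19/9/15/14/27 ; →target
#8 xori  $r2, $r0, 3 ; 0/65525/3/19/9/15/14/27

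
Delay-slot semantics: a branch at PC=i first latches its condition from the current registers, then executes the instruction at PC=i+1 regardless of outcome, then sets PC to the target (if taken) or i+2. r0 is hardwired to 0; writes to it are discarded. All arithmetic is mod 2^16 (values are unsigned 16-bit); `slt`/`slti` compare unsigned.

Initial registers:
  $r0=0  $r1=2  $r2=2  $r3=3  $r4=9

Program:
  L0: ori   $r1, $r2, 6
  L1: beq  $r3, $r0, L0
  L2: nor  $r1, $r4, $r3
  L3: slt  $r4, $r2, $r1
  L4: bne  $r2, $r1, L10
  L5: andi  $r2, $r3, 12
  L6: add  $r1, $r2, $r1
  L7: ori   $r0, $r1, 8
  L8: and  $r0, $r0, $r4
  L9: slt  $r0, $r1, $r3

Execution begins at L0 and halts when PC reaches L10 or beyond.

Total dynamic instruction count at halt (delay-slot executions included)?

6

  step pc=0: ori   $r1, $r2, 6  regs=(0,6,2,3,9)
  step pc=1: beq  $r3, $r0, L0  cond=F  regs=(0,6,2,3,9)
  step pc=2: nor  $r1, $r4, $r3  regs=(0,65524,2,3,9)
  step pc=3: slt  $r4, $r2, $r1  regs=(0,65524,2,3,1)
  step pc=4: bne  $r2, $r1, L10  cond=T  regs=(0,65524,2,3,1)
  step pc=5: andi  $r2, $r3, 12  regs=(0,65524,0,3,1)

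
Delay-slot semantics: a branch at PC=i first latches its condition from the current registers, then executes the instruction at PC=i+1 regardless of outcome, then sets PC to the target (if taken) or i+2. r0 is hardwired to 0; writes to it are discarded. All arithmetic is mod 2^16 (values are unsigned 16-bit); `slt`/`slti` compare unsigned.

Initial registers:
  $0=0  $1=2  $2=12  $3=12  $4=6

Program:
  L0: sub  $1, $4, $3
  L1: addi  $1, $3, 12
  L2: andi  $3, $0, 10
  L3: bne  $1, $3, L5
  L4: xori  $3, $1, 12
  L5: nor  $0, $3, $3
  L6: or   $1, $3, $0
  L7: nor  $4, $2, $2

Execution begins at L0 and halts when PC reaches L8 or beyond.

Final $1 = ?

20

[0] sub  $1, $4, $3  →  {$0:0, $1:65530, $2:12, $3:12, $4:6}
[1] addi  $1, $3, 12  →  {$0:0, $1:24, $2:12, $3:12, $4:6}
[2] andi  $3, $0, 10  →  {$0:0, $1:24, $2:12, $3:0, $4:6}
[3] bne  $1, $3, L5  →  {$0:0, $1:24, $2:12, $3:0, $4:6}  ⟨branch taken⟩
[4] xori  $3, $1, 12  →  {$0:0, $1:24, $2:12, $3:20, $4:6}
[5] nor  $0, $3, $3  →  {$0:0, $1:24, $2:12, $3:20, $4:6}
[6] or   $1, $3, $0  →  {$0:0, $1:20, $2:12, $3:20, $4:6}
[7] nor  $4, $2, $2  →  {$0:0, $1:20, $2:12, $3:20, $4:65523}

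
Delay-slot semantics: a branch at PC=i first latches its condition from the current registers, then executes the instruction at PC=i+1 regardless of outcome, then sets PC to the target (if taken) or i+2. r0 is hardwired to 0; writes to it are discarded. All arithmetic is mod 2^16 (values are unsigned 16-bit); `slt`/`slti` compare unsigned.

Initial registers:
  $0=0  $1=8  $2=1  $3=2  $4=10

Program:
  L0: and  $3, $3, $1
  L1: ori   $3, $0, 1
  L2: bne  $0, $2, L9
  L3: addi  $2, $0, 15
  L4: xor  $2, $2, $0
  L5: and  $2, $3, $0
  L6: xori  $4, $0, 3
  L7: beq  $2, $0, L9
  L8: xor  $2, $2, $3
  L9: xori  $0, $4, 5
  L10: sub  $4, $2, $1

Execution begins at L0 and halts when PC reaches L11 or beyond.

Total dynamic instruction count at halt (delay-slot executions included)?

  step pc=0: and  $3, $3, $1  regs=(0,8,1,0,10)
  step pc=1: ori   $3, $0, 1  regs=(0,8,1,1,10)
  step pc=2: bne  $0, $2, L9  cond=T  regs=(0,8,1,1,10)
  step pc=3: addi  $2, $0, 15  regs=(0,8,15,1,10)
  step pc=9: xori  $0, $4, 5  regs=(0,8,15,1,10)
  step pc=10: sub  $4, $2, $1  regs=(0,8,15,1,7)

6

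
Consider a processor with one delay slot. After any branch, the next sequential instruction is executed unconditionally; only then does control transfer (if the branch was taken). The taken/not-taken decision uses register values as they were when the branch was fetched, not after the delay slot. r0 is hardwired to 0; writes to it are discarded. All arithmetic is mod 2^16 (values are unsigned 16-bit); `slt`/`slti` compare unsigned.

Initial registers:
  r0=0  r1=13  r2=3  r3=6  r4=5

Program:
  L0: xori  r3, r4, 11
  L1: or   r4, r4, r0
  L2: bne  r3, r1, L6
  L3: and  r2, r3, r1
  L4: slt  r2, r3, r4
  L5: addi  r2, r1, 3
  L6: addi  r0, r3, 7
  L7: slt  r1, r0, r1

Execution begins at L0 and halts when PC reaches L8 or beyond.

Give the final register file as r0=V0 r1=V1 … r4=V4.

r0=0 r1=1 r2=12 r3=14 r4=5

  step pc=0: xori  r3, r4, 11  regs=(0,13,3,14,5)
  step pc=1: or   r4, r4, r0  regs=(0,13,3,14,5)
  step pc=2: bne  r3, r1, L6  cond=T  regs=(0,13,3,14,5)
  step pc=3: and  r2, r3, r1  regs=(0,13,12,14,5)
  step pc=6: addi  r0, r3, 7  regs=(0,13,12,14,5)
  step pc=7: slt  r1, r0, r1  regs=(0,1,12,14,5)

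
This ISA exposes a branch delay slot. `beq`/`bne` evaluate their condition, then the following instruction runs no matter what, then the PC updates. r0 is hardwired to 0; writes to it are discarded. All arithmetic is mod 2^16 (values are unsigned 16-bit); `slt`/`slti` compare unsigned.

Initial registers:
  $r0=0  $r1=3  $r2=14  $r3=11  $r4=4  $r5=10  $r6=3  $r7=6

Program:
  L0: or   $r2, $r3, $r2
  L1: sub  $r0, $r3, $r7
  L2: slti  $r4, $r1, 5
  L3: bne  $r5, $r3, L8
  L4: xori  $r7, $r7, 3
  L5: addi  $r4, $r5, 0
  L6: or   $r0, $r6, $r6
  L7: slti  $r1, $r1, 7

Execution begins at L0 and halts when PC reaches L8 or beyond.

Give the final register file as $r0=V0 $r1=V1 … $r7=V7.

PC=0  or   $r2, $r3, $r2     | $r0=0 $r1=3 $r2=15 $r3=11 $r4=4 $r5=10 $r6=3 $r7=6
PC=1  sub  $r0, $r3, $r7     | $r0=0 $r1=3 $r2=15 $r3=11 $r4=4 $r5=10 $r6=3 $r7=6
PC=2  slti  $r4, $r1, 5      | $r0=0 $r1=3 $r2=15 $r3=11 $r4=1 $r5=10 $r6=3 $r7=6
PC=3  bne  $r5, $r3, L8      | $r0=0 $r1=3 $r2=15 $r3=11 $r4=1 $r5=10 $r6=3 $r7=6  [TAKEN]
PC=4  xori  $r7, $r7, 3      | $r0=0 $r1=3 $r2=15 $r3=11 $r4=1 $r5=10 $r6=3 $r7=5

$r0=0 $r1=3 $r2=15 $r3=11 $r4=1 $r5=10 $r6=3 $r7=5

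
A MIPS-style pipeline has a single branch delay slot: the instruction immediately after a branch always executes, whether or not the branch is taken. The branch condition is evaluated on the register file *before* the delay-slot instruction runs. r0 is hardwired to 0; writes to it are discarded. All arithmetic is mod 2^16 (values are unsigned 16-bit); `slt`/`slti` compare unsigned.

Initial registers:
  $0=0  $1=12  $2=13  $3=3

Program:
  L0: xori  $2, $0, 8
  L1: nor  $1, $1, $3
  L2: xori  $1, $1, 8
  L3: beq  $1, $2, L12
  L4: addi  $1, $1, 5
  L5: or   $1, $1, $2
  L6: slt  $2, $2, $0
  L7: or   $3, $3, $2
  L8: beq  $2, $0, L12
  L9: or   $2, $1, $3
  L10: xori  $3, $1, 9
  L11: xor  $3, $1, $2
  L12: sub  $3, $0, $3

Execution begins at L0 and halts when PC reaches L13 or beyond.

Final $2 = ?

#0 xori  $2, $0, 8 ; 0/12/8/3
#1 nor  $1, $1, $3 ; 0/65520/8/3
#2 xori  $1, $1, 8 ; 0/65528/8/3
#3 beq  $1, $2, L12 ; 0/65528/8/3 ; →fallthru
#4 addi  $1, $1, 5 ; 0/65533/8/3
#5 or   $1, $1, $2 ; 0/65533/8/3
#6 slt  $2, $2, $0 ; 0/65533/0/3
#7 or   $3, $3, $2 ; 0/65533/0/3
#8 beq  $2, $0, L12 ; 0/65533/0/3 ; →target
#9 or   $2, $1, $3 ; 0/65533/65535/3
#12 sub  $3, $0, $3 ; 0/65533/65535/65533

65535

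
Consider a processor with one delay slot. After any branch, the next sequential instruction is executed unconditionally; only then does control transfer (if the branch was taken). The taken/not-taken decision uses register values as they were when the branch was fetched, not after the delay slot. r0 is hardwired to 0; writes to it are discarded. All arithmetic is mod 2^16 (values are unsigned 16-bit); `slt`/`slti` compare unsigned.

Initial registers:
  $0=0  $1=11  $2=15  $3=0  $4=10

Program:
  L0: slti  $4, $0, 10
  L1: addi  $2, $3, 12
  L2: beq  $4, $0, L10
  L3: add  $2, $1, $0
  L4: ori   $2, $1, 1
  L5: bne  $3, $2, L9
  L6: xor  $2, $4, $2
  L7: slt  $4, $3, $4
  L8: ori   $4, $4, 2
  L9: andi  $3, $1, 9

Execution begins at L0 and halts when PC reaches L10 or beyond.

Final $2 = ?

PC=0  slti  $4, $0, 10       | $0=0 $1=11 $2=15 $3=0 $4=1
PC=1  addi  $2, $3, 12       | $0=0 $1=11 $2=12 $3=0 $4=1
PC=2  beq  $4, $0, L10       | $0=0 $1=11 $2=12 $3=0 $4=1  [not taken]
PC=3  add  $2, $1, $0        | $0=0 $1=11 $2=11 $3=0 $4=1
PC=4  ori   $2, $1, 1        | $0=0 $1=11 $2=11 $3=0 $4=1
PC=5  bne  $3, $2, L9        | $0=0 $1=11 $2=11 $3=0 $4=1  [TAKEN]
PC=6  xor  $2, $4, $2        | $0=0 $1=11 $2=10 $3=0 $4=1
PC=9  andi  $3, $1, 9        | $0=0 $1=11 $2=10 $3=9 $4=1

10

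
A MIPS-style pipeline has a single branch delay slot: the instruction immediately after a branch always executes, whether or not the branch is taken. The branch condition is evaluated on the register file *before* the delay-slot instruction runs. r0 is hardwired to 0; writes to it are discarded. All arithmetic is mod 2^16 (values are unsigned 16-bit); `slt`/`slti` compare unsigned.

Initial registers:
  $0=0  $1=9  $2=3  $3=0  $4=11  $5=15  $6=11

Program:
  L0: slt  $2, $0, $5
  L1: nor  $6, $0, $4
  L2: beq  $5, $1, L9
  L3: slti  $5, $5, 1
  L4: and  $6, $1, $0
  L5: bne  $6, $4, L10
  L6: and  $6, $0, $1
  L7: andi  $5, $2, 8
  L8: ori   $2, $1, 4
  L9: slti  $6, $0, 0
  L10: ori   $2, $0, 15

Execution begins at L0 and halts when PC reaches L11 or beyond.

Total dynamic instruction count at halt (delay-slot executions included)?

8

#0 slt  $2, $0, $5 ; 0/9/1/0/11/15/11
#1 nor  $6, $0, $4 ; 0/9/1/0/11/15/65524
#2 beq  $5, $1, L9 ; 0/9/1/0/11/15/65524 ; →fallthru
#3 slti  $5, $5, 1 ; 0/9/1/0/11/0/65524
#4 and  $6, $1, $0 ; 0/9/1/0/11/0/0
#5 bne  $6, $4, L10 ; 0/9/1/0/11/0/0 ; →target
#6 and  $6, $0, $1 ; 0/9/1/0/11/0/0
#10 ori   $2, $0, 15 ; 0/9/15/0/11/0/0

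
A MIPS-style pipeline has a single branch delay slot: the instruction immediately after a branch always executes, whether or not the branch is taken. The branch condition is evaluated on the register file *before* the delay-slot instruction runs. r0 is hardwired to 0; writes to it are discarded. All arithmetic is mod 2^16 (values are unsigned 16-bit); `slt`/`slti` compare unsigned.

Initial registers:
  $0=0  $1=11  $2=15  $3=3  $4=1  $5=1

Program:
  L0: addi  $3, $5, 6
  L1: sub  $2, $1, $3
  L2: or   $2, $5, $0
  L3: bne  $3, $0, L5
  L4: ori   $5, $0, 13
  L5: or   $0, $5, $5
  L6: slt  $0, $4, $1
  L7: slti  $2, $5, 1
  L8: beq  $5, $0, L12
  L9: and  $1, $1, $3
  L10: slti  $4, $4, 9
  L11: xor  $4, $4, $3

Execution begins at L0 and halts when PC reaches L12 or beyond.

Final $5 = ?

  step pc=0: addi  $3, $5, 6  regs=(0,11,15,7,1,1)
  step pc=1: sub  $2, $1, $3  regs=(0,11,4,7,1,1)
  step pc=2: or   $2, $5, $0  regs=(0,11,1,7,1,1)
  step pc=3: bne  $3, $0, L5  cond=T  regs=(0,11,1,7,1,1)
  step pc=4: ori   $5, $0, 13  regs=(0,11,1,7,1,13)
  step pc=5: or   $0, $5, $5  regs=(0,11,1,7,1,13)
  step pc=6: slt  $0, $4, $1  regs=(0,11,1,7,1,13)
  step pc=7: slti  $2, $5, 1  regs=(0,11,0,7,1,13)
  step pc=8: beq  $5, $0, L12  cond=F  regs=(0,11,0,7,1,13)
  step pc=9: and  $1, $1, $3  regs=(0,3,0,7,1,13)
  step pc=10: slti  $4, $4, 9  regs=(0,3,0,7,1,13)
  step pc=11: xor  $4, $4, $3  regs=(0,3,0,7,6,13)

13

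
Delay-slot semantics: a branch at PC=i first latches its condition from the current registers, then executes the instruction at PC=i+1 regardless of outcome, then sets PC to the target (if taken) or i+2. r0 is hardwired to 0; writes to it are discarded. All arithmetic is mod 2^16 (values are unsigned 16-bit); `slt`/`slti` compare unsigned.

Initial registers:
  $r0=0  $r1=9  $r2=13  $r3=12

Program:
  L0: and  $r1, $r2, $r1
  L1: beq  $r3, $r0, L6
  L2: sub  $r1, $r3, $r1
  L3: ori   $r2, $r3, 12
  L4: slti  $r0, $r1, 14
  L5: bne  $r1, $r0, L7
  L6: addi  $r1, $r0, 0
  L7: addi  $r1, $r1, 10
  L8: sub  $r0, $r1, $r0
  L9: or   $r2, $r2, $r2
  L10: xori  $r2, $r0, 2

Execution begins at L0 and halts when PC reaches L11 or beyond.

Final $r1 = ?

10

#0 and  $r1, $r2, $r1 ; 0/9/13/12
#1 beq  $r3, $r0, L6 ; 0/9/13/12 ; →fallthru
#2 sub  $r1, $r3, $r1 ; 0/3/13/12
#3 ori   $r2, $r3, 12 ; 0/3/12/12
#4 slti  $r0, $r1, 14 ; 0/3/12/12
#5 bne  $r1, $r0, L7 ; 0/3/12/12 ; →target
#6 addi  $r1, $r0, 0 ; 0/0/12/12
#7 addi  $r1, $r1, 10 ; 0/10/12/12
#8 sub  $r0, $r1, $r0 ; 0/10/12/12
#9 or   $r2, $r2, $r2 ; 0/10/12/12
#10 xori  $r2, $r0, 2 ; 0/10/2/12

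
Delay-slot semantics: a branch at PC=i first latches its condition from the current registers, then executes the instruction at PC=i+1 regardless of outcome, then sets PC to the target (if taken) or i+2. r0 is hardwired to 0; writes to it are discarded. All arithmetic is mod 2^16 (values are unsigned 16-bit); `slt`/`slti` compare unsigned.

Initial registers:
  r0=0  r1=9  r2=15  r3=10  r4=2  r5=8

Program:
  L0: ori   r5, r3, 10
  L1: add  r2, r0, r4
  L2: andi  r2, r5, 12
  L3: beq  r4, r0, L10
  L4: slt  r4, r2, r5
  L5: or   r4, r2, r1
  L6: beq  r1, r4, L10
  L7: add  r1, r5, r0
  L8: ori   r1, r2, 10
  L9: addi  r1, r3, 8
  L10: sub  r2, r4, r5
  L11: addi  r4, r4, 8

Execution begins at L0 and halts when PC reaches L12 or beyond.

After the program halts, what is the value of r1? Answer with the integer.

10

[0] ori   r5, r3, 10  →  {r0:0, r1:9, r2:15, r3:10, r4:2, r5:10}
[1] add  r2, r0, r4  →  {r0:0, r1:9, r2:2, r3:10, r4:2, r5:10}
[2] andi  r2, r5, 12  →  {r0:0, r1:9, r2:8, r3:10, r4:2, r5:10}
[3] beq  r4, r0, L10  →  {r0:0, r1:9, r2:8, r3:10, r4:2, r5:10}  ⟨branch fallthrough⟩
[4] slt  r4, r2, r5  →  {r0:0, r1:9, r2:8, r3:10, r4:1, r5:10}
[5] or   r4, r2, r1  →  {r0:0, r1:9, r2:8, r3:10, r4:9, r5:10}
[6] beq  r1, r4, L10  →  {r0:0, r1:9, r2:8, r3:10, r4:9, r5:10}  ⟨branch taken⟩
[7] add  r1, r5, r0  →  {r0:0, r1:10, r2:8, r3:10, r4:9, r5:10}
[10] sub  r2, r4, r5  →  {r0:0, r1:10, r2:65535, r3:10, r4:9, r5:10}
[11] addi  r4, r4, 8  →  {r0:0, r1:10, r2:65535, r3:10, r4:17, r5:10}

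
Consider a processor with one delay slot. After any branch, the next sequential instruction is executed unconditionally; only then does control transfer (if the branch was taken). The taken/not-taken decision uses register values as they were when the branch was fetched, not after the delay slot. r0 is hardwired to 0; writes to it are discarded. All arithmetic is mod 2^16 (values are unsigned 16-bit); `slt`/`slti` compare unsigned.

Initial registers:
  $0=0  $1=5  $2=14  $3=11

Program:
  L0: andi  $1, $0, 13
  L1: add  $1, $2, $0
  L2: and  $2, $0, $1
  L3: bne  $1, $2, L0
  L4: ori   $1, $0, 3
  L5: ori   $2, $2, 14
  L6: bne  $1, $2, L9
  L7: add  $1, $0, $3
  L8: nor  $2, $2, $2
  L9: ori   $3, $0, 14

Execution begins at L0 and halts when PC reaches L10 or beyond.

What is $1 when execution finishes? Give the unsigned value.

11

PC=0  andi  $1, $0, 13       | $0=0 $1=0 $2=14 $3=11
PC=1  add  $1, $2, $0        | $0=0 $1=14 $2=14 $3=11
PC=2  and  $2, $0, $1        | $0=0 $1=14 $2=0 $3=11
PC=3  bne  $1, $2, L0        | $0=0 $1=14 $2=0 $3=11  [TAKEN]
PC=4  ori   $1, $0, 3        | $0=0 $1=3 $2=0 $3=11
PC=0  andi  $1, $0, 13       | $0=0 $1=0 $2=0 $3=11
PC=1  add  $1, $2, $0        | $0=0 $1=0 $2=0 $3=11
PC=2  and  $2, $0, $1        | $0=0 $1=0 $2=0 $3=11
PC=3  bne  $1, $2, L0        | $0=0 $1=0 $2=0 $3=11  [not taken]
PC=4  ori   $1, $0, 3        | $0=0 $1=3 $2=0 $3=11
PC=5  ori   $2, $2, 14       | $0=0 $1=3 $2=14 $3=11
PC=6  bne  $1, $2, L9        | $0=0 $1=3 $2=14 $3=11  [TAKEN]
PC=7  add  $1, $0, $3        | $0=0 $1=11 $2=14 $3=11
PC=9  ori   $3, $0, 14       | $0=0 $1=11 $2=14 $3=14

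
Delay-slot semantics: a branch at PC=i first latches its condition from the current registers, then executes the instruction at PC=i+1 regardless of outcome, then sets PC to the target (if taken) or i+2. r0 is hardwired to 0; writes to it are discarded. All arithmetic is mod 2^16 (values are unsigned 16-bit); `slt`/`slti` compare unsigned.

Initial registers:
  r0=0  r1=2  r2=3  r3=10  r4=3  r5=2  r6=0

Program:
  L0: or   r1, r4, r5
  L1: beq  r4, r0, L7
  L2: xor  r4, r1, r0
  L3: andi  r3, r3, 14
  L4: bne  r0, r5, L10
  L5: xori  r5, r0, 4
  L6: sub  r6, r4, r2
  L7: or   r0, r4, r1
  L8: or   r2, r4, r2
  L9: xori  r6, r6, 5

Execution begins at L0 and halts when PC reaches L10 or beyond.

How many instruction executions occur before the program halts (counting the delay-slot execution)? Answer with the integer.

PC=0  or   r1, r4, r5        | r0=0 r1=3 r2=3 r3=10 r4=3 r5=2 r6=0
PC=1  beq  r4, r0, L7        | r0=0 r1=3 r2=3 r3=10 r4=3 r5=2 r6=0  [not taken]
PC=2  xor  r4, r1, r0        | r0=0 r1=3 r2=3 r3=10 r4=3 r5=2 r6=0
PC=3  andi  r3, r3, 14       | r0=0 r1=3 r2=3 r3=10 r4=3 r5=2 r6=0
PC=4  bne  r0, r5, L10       | r0=0 r1=3 r2=3 r3=10 r4=3 r5=2 r6=0  [TAKEN]
PC=5  xori  r5, r0, 4        | r0=0 r1=3 r2=3 r3=10 r4=3 r5=4 r6=0

6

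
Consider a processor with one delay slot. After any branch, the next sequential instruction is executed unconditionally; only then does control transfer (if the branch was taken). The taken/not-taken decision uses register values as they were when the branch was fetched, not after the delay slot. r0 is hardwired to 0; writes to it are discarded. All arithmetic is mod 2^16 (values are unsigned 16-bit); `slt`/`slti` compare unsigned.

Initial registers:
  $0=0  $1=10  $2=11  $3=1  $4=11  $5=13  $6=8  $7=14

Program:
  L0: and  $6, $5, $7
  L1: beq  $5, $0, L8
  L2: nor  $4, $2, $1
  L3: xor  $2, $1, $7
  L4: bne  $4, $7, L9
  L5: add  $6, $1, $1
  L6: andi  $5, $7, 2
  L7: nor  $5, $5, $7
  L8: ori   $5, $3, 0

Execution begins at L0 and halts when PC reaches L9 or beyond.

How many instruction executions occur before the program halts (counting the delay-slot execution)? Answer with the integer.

6

  step pc=0: and  $6, $5, $7  regs=(0,10,11,1,11,13,12,14)
  step pc=1: beq  $5, $0, L8  cond=F  regs=(0,10,11,1,11,13,12,14)
  step pc=2: nor  $4, $2, $1  regs=(0,10,11,1,65524,13,12,14)
  step pc=3: xor  $2, $1, $7  regs=(0,10,4,1,65524,13,12,14)
  step pc=4: bne  $4, $7, L9  cond=T  regs=(0,10,4,1,65524,13,12,14)
  step pc=5: add  $6, $1, $1  regs=(0,10,4,1,65524,13,20,14)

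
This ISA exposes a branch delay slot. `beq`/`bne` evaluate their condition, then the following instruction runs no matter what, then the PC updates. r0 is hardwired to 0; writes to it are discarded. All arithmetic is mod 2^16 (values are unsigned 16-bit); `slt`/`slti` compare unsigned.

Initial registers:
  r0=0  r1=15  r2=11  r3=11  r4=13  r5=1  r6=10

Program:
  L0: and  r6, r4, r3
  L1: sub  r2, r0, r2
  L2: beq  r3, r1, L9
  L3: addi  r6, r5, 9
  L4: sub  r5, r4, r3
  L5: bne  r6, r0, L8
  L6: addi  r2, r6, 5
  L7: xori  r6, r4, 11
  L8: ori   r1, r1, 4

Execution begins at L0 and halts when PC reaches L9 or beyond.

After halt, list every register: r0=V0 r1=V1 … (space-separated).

  step pc=0: and  r6, r4, r3  regs=(0,15,11,11,13,1,9)
  step pc=1: sub  r2, r0, r2  regs=(0,15,65525,11,13,1,9)
  step pc=2: beq  r3, r1, L9  cond=F  regs=(0,15,65525,11,13,1,9)
  step pc=3: addi  r6, r5, 9  regs=(0,15,65525,11,13,1,10)
  step pc=4: sub  r5, r4, r3  regs=(0,15,65525,11,13,2,10)
  step pc=5: bne  r6, r0, L8  cond=T  regs=(0,15,65525,11,13,2,10)
  step pc=6: addi  r2, r6, 5  regs=(0,15,15,11,13,2,10)
  step pc=8: ori   r1, r1, 4  regs=(0,15,15,11,13,2,10)

r0=0 r1=15 r2=15 r3=11 r4=13 r5=2 r6=10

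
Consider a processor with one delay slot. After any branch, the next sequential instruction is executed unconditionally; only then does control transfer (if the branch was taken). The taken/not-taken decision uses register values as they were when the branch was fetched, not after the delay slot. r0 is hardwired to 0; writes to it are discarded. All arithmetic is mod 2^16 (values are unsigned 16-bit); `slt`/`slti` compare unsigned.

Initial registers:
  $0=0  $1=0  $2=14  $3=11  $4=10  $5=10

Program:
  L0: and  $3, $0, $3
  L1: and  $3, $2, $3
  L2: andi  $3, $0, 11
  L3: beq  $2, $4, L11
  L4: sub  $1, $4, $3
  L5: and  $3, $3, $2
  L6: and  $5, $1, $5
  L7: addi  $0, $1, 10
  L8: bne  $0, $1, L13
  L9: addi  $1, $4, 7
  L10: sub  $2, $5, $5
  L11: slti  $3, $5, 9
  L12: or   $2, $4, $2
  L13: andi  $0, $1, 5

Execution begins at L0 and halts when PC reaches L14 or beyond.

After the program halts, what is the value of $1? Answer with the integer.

[0] and  $3, $0, $3  →  {$0:0, $1:0, $2:14, $3:0, $4:10, $5:10}
[1] and  $3, $2, $3  →  {$0:0, $1:0, $2:14, $3:0, $4:10, $5:10}
[2] andi  $3, $0, 11  →  {$0:0, $1:0, $2:14, $3:0, $4:10, $5:10}
[3] beq  $2, $4, L11  →  {$0:0, $1:0, $2:14, $3:0, $4:10, $5:10}  ⟨branch fallthrough⟩
[4] sub  $1, $4, $3  →  {$0:0, $1:10, $2:14, $3:0, $4:10, $5:10}
[5] and  $3, $3, $2  →  {$0:0, $1:10, $2:14, $3:0, $4:10, $5:10}
[6] and  $5, $1, $5  →  {$0:0, $1:10, $2:14, $3:0, $4:10, $5:10}
[7] addi  $0, $1, 10  →  {$0:0, $1:10, $2:14, $3:0, $4:10, $5:10}
[8] bne  $0, $1, L13  →  {$0:0, $1:10, $2:14, $3:0, $4:10, $5:10}  ⟨branch taken⟩
[9] addi  $1, $4, 7  →  {$0:0, $1:17, $2:14, $3:0, $4:10, $5:10}
[13] andi  $0, $1, 5  →  {$0:0, $1:17, $2:14, $3:0, $4:10, $5:10}

17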